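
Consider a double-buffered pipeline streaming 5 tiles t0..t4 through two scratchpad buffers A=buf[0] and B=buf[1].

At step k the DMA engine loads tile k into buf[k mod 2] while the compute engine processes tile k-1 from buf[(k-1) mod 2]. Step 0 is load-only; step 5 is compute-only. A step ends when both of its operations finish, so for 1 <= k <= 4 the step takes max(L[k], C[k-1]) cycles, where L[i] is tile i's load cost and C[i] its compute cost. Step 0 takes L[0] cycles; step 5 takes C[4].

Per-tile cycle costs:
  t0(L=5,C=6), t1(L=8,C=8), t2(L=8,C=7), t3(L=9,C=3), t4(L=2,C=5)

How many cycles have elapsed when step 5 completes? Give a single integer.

  0. 5=5c; end=5; A:t0 B:-
  1. max(8,6)=8c; end=13; A:t0 B:t1
  2. max(8,8)=8c; end=21; A:t2 B:t1
  3. max(9,7)=9c; end=30; A:t2 B:t3
  4. max(2,3)=3c; end=33; A:t4 B:t3
  5. 5=5c; end=38; A:t4 B:t3

end_cycle[5] = 38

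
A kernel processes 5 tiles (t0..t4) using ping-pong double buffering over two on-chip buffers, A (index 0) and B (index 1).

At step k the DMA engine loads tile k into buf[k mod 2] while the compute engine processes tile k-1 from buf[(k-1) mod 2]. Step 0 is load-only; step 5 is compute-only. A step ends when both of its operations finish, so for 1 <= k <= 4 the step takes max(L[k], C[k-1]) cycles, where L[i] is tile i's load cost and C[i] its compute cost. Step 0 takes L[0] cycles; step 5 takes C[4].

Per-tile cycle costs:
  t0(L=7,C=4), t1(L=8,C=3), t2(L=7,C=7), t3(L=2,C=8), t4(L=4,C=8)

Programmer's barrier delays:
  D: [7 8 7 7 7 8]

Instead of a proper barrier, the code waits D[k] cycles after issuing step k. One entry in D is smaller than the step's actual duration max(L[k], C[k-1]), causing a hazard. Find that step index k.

hazard at step 4

[0] required=L[0]=7=7 vs D=7 ok
[1] required=max(L[1]=8,C[0]=4)=8 vs D=8 ok
[2] required=max(L[2]=7,C[1]=3)=7 vs D=7 ok
[3] required=max(L[3]=2,C[2]=7)=7 vs D=7 ok
[4] required=max(L[4]=4,C[3]=8)=8 vs D=7 SHORT
[5] required=C[4]=8=8 vs D=8 ok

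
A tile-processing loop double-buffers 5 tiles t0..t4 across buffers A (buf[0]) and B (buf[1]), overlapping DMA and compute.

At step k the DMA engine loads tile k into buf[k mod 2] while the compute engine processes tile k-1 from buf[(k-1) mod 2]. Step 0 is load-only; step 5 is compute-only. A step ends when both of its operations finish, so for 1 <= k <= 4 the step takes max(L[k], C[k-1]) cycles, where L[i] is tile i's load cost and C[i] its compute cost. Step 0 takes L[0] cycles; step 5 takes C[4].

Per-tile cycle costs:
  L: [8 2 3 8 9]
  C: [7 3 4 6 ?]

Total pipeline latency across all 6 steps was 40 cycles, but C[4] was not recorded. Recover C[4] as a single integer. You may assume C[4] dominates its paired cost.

C[4] = 5

step 0 → dur = L[0]=8 = 8
step 1 → dur = max(L[1]=2, C[0]=7) = 7
step 2 → dur = max(L[2]=3, C[1]=3) = 3
step 3 → dur = max(L[3]=8, C[2]=4) = 8
step 4 → dur = max(L[4]=9, C[3]=6) = 9
step 5 → dur = C[4]=? = C[4]  (unknown; binding)
sum of known step durations = 35
dur[5] = total - known = 40 - 35 = 5
C[4] is the binding max in step 5, so C[4] = dur[5] = 5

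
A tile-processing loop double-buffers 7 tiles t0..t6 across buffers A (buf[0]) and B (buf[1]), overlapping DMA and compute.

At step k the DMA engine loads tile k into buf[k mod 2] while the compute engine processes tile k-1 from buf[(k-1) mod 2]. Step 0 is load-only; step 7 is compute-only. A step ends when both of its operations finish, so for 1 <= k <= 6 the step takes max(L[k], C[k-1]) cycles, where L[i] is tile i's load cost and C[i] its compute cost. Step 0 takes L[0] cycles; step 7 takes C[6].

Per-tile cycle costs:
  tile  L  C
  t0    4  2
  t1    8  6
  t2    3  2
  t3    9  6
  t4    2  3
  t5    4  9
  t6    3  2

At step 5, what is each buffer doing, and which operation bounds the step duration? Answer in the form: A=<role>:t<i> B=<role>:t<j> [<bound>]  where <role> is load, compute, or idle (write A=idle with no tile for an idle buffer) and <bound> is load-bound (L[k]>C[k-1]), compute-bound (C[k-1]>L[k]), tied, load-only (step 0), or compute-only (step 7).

step 5: A=compute:t4 B=load:t5 [load-bound]

[0] DMA t0→A (4c) ∥ CU idle ⇒ 4c, clock 4
[1] DMA t1→B (8c) ∥ CU A:t0 (2c) ⇒ 8c, clock 12
[2] DMA t2→A (3c) ∥ CU B:t1 (6c) ⇒ 6c, clock 18
[3] DMA t3→B (9c) ∥ CU A:t2 (2c) ⇒ 9c, clock 27
[4] DMA t4→A (2c) ∥ CU B:t3 (6c) ⇒ 6c, clock 33
[5] DMA t5→B (4c) ∥ CU A:t4 (3c) ⇒ 4c, clock 37
[6] DMA t6→A (3c) ∥ CU B:t5 (9c) ⇒ 9c, clock 46
[7] DMA idle ∥ CU A:t6 (2c) ⇒ 2c, clock 48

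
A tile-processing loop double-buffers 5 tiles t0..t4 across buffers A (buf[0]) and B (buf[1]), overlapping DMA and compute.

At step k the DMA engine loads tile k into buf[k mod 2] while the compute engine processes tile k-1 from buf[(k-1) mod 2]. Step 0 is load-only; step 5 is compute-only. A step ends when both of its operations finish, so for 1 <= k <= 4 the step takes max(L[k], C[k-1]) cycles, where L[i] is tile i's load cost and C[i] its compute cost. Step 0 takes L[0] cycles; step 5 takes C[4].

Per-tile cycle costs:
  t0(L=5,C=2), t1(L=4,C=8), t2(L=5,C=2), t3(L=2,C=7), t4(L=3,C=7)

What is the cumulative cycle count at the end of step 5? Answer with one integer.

end_cycle[5] = 33

  0. 5=5c; end=5; A:t0 B:-
  1. max(4,2)=4c; end=9; A:t0 B:t1
  2. max(5,8)=8c; end=17; A:t2 B:t1
  3. max(2,2)=2c; end=19; A:t2 B:t3
  4. max(3,7)=7c; end=26; A:t4 B:t3
  5. 7=7c; end=33; A:t4 B:t3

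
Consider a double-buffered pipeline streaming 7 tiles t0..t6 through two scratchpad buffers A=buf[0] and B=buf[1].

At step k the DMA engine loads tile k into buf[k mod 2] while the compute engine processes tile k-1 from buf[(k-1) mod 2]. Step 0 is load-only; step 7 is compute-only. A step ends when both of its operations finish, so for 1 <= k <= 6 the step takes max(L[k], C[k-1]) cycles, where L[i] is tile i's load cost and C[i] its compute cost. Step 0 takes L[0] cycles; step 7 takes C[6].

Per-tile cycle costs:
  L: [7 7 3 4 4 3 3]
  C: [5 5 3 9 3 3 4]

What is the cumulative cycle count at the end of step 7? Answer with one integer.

k=0 load=t0/7c comp=- wait=7 total=7
k=1 load=t1/7c comp=t0/5c wait=7 total=14
k=2 load=t2/3c comp=t1/5c wait=5 total=19
k=3 load=t3/4c comp=t2/3c wait=4 total=23
k=4 load=t4/4c comp=t3/9c wait=9 total=32
k=5 load=t5/3c comp=t4/3c wait=3 total=35
k=6 load=t6/3c comp=t5/3c wait=3 total=38
k=7 load=- comp=t6/4c wait=4 total=42

end_cycle[7] = 42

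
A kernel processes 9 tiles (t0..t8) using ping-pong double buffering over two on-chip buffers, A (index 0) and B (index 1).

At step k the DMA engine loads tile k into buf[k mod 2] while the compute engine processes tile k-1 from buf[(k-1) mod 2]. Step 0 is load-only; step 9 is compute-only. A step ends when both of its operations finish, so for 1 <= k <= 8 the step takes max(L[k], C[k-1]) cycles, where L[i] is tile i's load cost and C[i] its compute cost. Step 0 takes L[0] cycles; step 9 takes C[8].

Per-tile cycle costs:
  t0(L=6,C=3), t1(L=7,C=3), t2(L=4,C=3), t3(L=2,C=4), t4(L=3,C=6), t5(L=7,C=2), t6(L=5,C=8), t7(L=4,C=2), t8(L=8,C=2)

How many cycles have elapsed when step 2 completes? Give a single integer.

end_cycle[2] = 17

k=0 load=t0/6c comp=- wait=6 total=6
k=1 load=t1/7c comp=t0/3c wait=7 total=13
k=2 load=t2/4c comp=t1/3c wait=4 total=17
k=3 load=t3/2c comp=t2/3c wait=3 total=20
k=4 load=t4/3c comp=t3/4c wait=4 total=24
k=5 load=t5/7c comp=t4/6c wait=7 total=31
k=6 load=t6/5c comp=t5/2c wait=5 total=36
k=7 load=t7/4c comp=t6/8c wait=8 total=44
k=8 load=t8/8c comp=t7/2c wait=8 total=52
k=9 load=- comp=t8/2c wait=2 total=54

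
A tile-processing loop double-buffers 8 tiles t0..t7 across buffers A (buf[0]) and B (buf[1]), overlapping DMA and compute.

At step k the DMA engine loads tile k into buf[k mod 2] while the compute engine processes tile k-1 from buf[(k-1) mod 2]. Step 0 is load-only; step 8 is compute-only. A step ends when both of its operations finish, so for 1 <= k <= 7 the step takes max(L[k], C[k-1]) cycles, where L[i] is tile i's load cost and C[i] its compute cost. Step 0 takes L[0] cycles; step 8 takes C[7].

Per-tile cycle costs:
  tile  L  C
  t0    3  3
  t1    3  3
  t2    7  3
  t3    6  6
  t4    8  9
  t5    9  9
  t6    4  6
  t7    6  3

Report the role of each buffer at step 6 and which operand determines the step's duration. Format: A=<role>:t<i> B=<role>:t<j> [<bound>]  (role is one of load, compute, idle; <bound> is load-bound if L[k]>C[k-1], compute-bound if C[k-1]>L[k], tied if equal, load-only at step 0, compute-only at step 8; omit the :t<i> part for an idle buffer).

k=0 load=t0/3c comp=- wait=3 total=3
k=1 load=t1/3c comp=t0/3c wait=3 total=6
k=2 load=t2/7c comp=t1/3c wait=7 total=13
k=3 load=t3/6c comp=t2/3c wait=6 total=19
k=4 load=t4/8c comp=t3/6c wait=8 total=27
k=5 load=t5/9c comp=t4/9c wait=9 total=36
k=6 load=t6/4c comp=t5/9c wait=9 total=45
k=7 load=t7/6c comp=t6/6c wait=6 total=51
k=8 load=- comp=t7/3c wait=3 total=54

step 6: A=load:t6 B=compute:t5 [compute-bound]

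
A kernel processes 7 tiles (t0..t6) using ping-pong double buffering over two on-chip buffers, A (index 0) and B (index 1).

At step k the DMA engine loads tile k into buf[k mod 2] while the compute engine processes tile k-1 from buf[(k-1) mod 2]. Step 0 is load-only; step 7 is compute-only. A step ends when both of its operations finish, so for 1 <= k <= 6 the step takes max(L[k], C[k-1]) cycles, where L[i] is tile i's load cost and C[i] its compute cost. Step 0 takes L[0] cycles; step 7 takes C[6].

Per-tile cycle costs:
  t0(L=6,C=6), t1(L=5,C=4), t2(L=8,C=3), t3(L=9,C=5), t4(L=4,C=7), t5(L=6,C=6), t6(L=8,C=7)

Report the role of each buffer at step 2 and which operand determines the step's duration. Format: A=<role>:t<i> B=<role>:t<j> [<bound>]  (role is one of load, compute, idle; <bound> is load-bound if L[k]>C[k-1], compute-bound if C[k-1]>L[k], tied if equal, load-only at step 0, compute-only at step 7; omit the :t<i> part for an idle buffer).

  0. 6=6c; end=6; A:t0 B:-
  1. max(5,6)=6c; end=12; A:t0 B:t1
  2. max(8,4)=8c; end=20; A:t2 B:t1
  3. max(9,3)=9c; end=29; A:t2 B:t3
  4. max(4,5)=5c; end=34; A:t4 B:t3
  5. max(6,7)=7c; end=41; A:t4 B:t5
  6. max(8,6)=8c; end=49; A:t6 B:t5
  7. 7=7c; end=56; A:t6 B:t5

step 2: A=load:t2 B=compute:t1 [load-bound]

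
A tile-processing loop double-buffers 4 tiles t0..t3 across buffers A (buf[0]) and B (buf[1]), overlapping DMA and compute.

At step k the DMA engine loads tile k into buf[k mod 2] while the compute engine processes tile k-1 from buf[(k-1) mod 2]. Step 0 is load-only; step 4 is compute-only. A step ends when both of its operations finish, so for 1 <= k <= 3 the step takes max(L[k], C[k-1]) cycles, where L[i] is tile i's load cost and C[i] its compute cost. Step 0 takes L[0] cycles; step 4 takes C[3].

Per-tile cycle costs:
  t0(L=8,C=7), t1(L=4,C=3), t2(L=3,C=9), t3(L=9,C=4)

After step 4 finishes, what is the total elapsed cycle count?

end_cycle[4] = 31

k=0 load=t0/8c comp=- wait=8 total=8
k=1 load=t1/4c comp=t0/7c wait=7 total=15
k=2 load=t2/3c comp=t1/3c wait=3 total=18
k=3 load=t3/9c comp=t2/9c wait=9 total=27
k=4 load=- comp=t3/4c wait=4 total=31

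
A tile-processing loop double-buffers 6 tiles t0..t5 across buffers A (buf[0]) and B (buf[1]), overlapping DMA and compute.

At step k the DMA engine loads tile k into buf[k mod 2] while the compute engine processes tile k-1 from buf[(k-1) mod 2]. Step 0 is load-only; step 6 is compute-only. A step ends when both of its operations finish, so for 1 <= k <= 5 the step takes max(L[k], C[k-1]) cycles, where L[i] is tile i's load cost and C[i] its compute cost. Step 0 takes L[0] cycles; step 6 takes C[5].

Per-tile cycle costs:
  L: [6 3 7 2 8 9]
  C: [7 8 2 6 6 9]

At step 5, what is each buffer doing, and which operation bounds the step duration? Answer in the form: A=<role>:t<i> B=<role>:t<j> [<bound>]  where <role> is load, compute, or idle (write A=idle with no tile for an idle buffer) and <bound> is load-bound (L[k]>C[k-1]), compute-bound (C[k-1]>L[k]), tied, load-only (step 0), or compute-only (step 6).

[0] DMA t0→A (6c) ∥ CU idle ⇒ 6c, clock 6
[1] DMA t1→B (3c) ∥ CU A:t0 (7c) ⇒ 7c, clock 13
[2] DMA t2→A (7c) ∥ CU B:t1 (8c) ⇒ 8c, clock 21
[3] DMA t3→B (2c) ∥ CU A:t2 (2c) ⇒ 2c, clock 23
[4] DMA t4→A (8c) ∥ CU B:t3 (6c) ⇒ 8c, clock 31
[5] DMA t5→B (9c) ∥ CU A:t4 (6c) ⇒ 9c, clock 40
[6] DMA idle ∥ CU B:t5 (9c) ⇒ 9c, clock 49

step 5: A=compute:t4 B=load:t5 [load-bound]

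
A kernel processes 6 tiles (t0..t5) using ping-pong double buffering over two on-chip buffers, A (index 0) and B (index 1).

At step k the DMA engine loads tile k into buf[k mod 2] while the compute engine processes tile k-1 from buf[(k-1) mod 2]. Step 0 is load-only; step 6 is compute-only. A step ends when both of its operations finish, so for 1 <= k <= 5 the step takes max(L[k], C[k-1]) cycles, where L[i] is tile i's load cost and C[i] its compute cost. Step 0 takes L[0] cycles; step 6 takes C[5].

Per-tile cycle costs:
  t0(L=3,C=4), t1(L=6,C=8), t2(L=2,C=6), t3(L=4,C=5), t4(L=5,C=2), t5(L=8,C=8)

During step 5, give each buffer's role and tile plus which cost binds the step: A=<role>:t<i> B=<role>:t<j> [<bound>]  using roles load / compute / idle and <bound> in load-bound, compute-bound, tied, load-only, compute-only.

step 5: A=compute:t4 B=load:t5 [load-bound]

k=0 load=t0/3c comp=- wait=3 total=3
k=1 load=t1/6c comp=t0/4c wait=6 total=9
k=2 load=t2/2c comp=t1/8c wait=8 total=17
k=3 load=t3/4c comp=t2/6c wait=6 total=23
k=4 load=t4/5c comp=t3/5c wait=5 total=28
k=5 load=t5/8c comp=t4/2c wait=8 total=36
k=6 load=- comp=t5/8c wait=8 total=44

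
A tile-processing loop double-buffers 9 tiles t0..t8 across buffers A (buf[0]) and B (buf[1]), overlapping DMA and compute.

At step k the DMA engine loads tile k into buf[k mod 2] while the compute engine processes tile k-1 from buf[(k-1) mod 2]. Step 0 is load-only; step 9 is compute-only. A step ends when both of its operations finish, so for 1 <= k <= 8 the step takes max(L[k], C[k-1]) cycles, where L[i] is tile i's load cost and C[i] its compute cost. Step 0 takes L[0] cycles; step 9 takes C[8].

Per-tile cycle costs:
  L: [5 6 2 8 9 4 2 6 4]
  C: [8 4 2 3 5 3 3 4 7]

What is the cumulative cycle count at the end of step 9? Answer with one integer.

end_cycle[9] = 59

[0] DMA t0→A (5c) ∥ CU idle ⇒ 5c, clock 5
[1] DMA t1→B (6c) ∥ CU A:t0 (8c) ⇒ 8c, clock 13
[2] DMA t2→A (2c) ∥ CU B:t1 (4c) ⇒ 4c, clock 17
[3] DMA t3→B (8c) ∥ CU A:t2 (2c) ⇒ 8c, clock 25
[4] DMA t4→A (9c) ∥ CU B:t3 (3c) ⇒ 9c, clock 34
[5] DMA t5→B (4c) ∥ CU A:t4 (5c) ⇒ 5c, clock 39
[6] DMA t6→A (2c) ∥ CU B:t5 (3c) ⇒ 3c, clock 42
[7] DMA t7→B (6c) ∥ CU A:t6 (3c) ⇒ 6c, clock 48
[8] DMA t8→A (4c) ∥ CU B:t7 (4c) ⇒ 4c, clock 52
[9] DMA idle ∥ CU A:t8 (7c) ⇒ 7c, clock 59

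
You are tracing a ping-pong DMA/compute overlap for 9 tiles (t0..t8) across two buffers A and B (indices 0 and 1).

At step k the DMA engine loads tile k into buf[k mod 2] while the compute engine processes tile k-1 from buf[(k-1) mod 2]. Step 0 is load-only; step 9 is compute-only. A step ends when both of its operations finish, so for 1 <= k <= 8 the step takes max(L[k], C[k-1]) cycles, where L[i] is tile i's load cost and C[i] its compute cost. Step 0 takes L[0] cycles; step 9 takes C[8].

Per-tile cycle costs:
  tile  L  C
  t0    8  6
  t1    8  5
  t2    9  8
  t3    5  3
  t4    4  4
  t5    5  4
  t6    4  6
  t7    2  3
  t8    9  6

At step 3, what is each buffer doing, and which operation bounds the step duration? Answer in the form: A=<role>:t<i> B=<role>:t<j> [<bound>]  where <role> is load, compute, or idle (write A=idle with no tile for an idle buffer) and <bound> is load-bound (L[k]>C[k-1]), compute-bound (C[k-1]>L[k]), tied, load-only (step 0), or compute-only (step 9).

step 3: A=compute:t2 B=load:t3 [compute-bound]

step 0: L[0]=8 → dur=8, Σ=8 | A=load:t0 B=idle [load-only]
step 1: L[1]=8 C[0]=6 → dur=8, Σ=16 | A=compute:t0 B=load:t1 [load-bound]
step 2: L[2]=9 C[1]=5 → dur=9, Σ=25 | A=load:t2 B=compute:t1 [load-bound]
step 3: L[3]=5 C[2]=8 → dur=8, Σ=33 | A=compute:t2 B=load:t3 [compute-bound]
step 4: L[4]=4 C[3]=3 → dur=4, Σ=37 | A=load:t4 B=compute:t3 [load-bound]
step 5: L[5]=5 C[4]=4 → dur=5, Σ=42 | A=compute:t4 B=load:t5 [load-bound]
step 6: L[6]=4 C[5]=4 → dur=4, Σ=46 | A=load:t6 B=compute:t5 [tied]
step 7: L[7]=2 C[6]=6 → dur=6, Σ=52 | A=compute:t6 B=load:t7 [compute-bound]
step 8: L[8]=9 C[7]=3 → dur=9, Σ=61 | A=load:t8 B=compute:t7 [load-bound]
step 9: C[8]=6 → dur=6, Σ=67 | A=compute:t8 B=idle [compute-only]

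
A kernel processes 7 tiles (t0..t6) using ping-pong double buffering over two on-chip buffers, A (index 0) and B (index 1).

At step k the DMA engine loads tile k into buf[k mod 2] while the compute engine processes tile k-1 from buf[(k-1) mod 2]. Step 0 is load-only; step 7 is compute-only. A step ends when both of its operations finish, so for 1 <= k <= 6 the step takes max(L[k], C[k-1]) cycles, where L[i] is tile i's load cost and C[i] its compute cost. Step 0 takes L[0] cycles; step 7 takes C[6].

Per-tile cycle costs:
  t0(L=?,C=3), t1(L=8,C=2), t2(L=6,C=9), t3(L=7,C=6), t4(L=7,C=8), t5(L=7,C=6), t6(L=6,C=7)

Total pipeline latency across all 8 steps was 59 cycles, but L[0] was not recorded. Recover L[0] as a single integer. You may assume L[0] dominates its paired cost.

step 0 = dur = L[0]=? = L[0]  (unknown; binding)
step 1 = dur = max(L[1]=8, C[0]=3) = 8
step 2 = dur = max(L[2]=6, C[1]=2) = 6
step 3 = dur = max(L[3]=7, C[2]=9) = 9
step 4 = dur = max(L[4]=7, C[3]=6) = 7
step 5 = dur = max(L[5]=7, C[4]=8) = 8
step 6 = dur = max(L[6]=6, C[5]=6) = 6
step 7 = dur = C[6]=7 = 7
sum of known step durations = 51
dur[0] = total - known = 59 - 51 = 8
L[0] is the binding max in step 0, so L[0] = dur[0] = 8

L[0] = 8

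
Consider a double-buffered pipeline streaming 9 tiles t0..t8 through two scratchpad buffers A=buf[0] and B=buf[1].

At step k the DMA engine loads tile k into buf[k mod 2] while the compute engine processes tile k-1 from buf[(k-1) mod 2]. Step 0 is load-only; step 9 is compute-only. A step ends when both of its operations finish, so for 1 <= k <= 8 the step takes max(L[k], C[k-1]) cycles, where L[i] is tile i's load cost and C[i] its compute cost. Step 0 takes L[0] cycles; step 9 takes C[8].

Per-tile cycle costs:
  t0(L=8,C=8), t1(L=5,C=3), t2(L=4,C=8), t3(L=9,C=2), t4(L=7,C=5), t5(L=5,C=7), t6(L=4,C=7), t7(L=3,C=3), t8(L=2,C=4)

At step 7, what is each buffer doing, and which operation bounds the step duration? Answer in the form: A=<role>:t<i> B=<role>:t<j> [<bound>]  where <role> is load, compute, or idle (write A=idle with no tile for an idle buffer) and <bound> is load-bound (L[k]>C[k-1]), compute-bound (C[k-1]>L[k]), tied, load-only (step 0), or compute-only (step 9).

k=0 load=t0/8c comp=- wait=8 total=8
k=1 load=t1/5c comp=t0/8c wait=8 total=16
k=2 load=t2/4c comp=t1/3c wait=4 total=20
k=3 load=t3/9c comp=t2/8c wait=9 total=29
k=4 load=t4/7c comp=t3/2c wait=7 total=36
k=5 load=t5/5c comp=t4/5c wait=5 total=41
k=6 load=t6/4c comp=t5/7c wait=7 total=48
k=7 load=t7/3c comp=t6/7c wait=7 total=55
k=8 load=t8/2c comp=t7/3c wait=3 total=58
k=9 load=- comp=t8/4c wait=4 total=62

step 7: A=compute:t6 B=load:t7 [compute-bound]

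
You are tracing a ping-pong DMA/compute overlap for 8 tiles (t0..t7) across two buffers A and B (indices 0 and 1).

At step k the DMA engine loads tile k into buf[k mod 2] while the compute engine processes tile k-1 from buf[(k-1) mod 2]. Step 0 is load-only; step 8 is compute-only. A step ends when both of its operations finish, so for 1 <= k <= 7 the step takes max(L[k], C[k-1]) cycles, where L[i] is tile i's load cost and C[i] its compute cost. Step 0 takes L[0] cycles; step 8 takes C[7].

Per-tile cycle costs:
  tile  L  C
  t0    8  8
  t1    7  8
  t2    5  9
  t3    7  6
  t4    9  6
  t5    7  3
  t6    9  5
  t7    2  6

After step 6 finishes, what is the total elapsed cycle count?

step 0: L[0]=8 → dur=8, Σ=8 | A=load:t0 B=idle [load-only]
step 1: L[1]=7 C[0]=8 → dur=8, Σ=16 | A=compute:t0 B=load:t1 [compute-bound]
step 2: L[2]=5 C[1]=8 → dur=8, Σ=24 | A=load:t2 B=compute:t1 [compute-bound]
step 3: L[3]=7 C[2]=9 → dur=9, Σ=33 | A=compute:t2 B=load:t3 [compute-bound]
step 4: L[4]=9 C[3]=6 → dur=9, Σ=42 | A=load:t4 B=compute:t3 [load-bound]
step 5: L[5]=7 C[4]=6 → dur=7, Σ=49 | A=compute:t4 B=load:t5 [load-bound]
step 6: L[6]=9 C[5]=3 → dur=9, Σ=58 | A=load:t6 B=compute:t5 [load-bound]
step 7: L[7]=2 C[6]=5 → dur=5, Σ=63 | A=compute:t6 B=load:t7 [compute-bound]
step 8: C[7]=6 → dur=6, Σ=69 | A=idle B=compute:t7 [compute-only]

end_cycle[6] = 58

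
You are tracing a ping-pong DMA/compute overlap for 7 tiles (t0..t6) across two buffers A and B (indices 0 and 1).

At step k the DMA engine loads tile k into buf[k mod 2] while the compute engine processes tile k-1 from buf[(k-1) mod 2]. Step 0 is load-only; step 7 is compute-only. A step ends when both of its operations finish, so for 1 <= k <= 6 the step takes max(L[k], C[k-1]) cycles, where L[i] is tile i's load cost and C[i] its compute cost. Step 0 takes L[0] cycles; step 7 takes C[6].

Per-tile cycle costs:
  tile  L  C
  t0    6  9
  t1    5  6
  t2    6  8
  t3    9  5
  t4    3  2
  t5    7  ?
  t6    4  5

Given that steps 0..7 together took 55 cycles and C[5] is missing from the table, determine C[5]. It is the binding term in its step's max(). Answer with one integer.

step 0 | dur = L[0]=6 = 6
step 1 | dur = max(L[1]=5, C[0]=9) = 9
step 2 | dur = max(L[2]=6, C[1]=6) = 6
step 3 | dur = max(L[3]=9, C[2]=8) = 9
step 4 | dur = max(L[4]=3, C[3]=5) = 5
step 5 | dur = max(L[5]=7, C[4]=2) = 7
step 6 | dur = max(L[6]=4, C[5]=?) = C[5]  (unknown; binding)
step 7 | dur = C[6]=5 = 5
sum of known step durations = 47
dur[6] = total - known = 55 - 47 = 8
C[5] is the binding max in step 6, so C[5] = dur[6] = 8

C[5] = 8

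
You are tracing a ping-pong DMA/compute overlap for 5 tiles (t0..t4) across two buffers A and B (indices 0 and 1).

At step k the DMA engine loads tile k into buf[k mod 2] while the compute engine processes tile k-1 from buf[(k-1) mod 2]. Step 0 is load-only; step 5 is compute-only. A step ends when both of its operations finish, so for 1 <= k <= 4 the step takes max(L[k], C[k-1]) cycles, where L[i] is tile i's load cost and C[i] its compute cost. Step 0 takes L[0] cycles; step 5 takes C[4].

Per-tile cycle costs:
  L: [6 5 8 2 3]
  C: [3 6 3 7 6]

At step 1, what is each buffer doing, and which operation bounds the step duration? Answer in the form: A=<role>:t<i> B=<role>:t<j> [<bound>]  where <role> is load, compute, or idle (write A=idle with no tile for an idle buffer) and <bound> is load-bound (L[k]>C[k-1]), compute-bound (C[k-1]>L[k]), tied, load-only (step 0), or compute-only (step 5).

step 1: A=compute:t0 B=load:t1 [load-bound]

[0] DMA t0→A (6c) ∥ CU idle ⇒ 6c, clock 6
[1] DMA t1→B (5c) ∥ CU A:t0 (3c) ⇒ 5c, clock 11
[2] DMA t2→A (8c) ∥ CU B:t1 (6c) ⇒ 8c, clock 19
[3] DMA t3→B (2c) ∥ CU A:t2 (3c) ⇒ 3c, clock 22
[4] DMA t4→A (3c) ∥ CU B:t3 (7c) ⇒ 7c, clock 29
[5] DMA idle ∥ CU A:t4 (6c) ⇒ 6c, clock 35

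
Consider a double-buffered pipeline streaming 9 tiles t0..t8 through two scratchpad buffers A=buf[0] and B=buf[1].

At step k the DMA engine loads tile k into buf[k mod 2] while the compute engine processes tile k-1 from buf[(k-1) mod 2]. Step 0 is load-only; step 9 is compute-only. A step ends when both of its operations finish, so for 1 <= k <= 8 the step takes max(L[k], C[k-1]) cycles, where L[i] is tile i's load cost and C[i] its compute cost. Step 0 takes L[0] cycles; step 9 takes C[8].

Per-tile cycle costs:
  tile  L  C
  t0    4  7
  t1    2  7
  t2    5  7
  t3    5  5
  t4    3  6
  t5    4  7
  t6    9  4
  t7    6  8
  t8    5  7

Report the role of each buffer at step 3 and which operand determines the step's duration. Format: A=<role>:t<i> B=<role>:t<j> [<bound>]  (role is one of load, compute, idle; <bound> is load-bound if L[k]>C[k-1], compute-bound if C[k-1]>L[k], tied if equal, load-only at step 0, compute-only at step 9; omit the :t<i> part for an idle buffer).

  0. 4=4c; end=4; A:t0 B:-
  1. max(2,7)=7c; end=11; A:t0 B:t1
  2. max(5,7)=7c; end=18; A:t2 B:t1
  3. max(5,7)=7c; end=25; A:t2 B:t3
  4. max(3,5)=5c; end=30; A:t4 B:t3
  5. max(4,6)=6c; end=36; A:t4 B:t5
  6. max(9,7)=9c; end=45; A:t6 B:t5
  7. max(6,4)=6c; end=51; A:t6 B:t7
  8. max(5,8)=8c; end=59; A:t8 B:t7
  9. 7=7c; end=66; A:t8 B:t7

step 3: A=compute:t2 B=load:t3 [compute-bound]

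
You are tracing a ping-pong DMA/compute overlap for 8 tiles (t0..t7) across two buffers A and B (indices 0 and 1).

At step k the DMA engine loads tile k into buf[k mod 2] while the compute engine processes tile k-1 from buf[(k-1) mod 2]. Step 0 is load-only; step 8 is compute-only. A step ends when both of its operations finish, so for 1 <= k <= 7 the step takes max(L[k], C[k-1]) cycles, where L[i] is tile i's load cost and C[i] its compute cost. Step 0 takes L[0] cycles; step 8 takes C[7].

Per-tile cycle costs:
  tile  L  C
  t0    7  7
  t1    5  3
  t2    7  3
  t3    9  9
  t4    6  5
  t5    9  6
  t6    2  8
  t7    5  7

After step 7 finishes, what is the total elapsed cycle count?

end_cycle[7] = 62

k=0 load=t0/7c comp=- wait=7 total=7
k=1 load=t1/5c comp=t0/7c wait=7 total=14
k=2 load=t2/7c comp=t1/3c wait=7 total=21
k=3 load=t3/9c comp=t2/3c wait=9 total=30
k=4 load=t4/6c comp=t3/9c wait=9 total=39
k=5 load=t5/9c comp=t4/5c wait=9 total=48
k=6 load=t6/2c comp=t5/6c wait=6 total=54
k=7 load=t7/5c comp=t6/8c wait=8 total=62
k=8 load=- comp=t7/7c wait=7 total=69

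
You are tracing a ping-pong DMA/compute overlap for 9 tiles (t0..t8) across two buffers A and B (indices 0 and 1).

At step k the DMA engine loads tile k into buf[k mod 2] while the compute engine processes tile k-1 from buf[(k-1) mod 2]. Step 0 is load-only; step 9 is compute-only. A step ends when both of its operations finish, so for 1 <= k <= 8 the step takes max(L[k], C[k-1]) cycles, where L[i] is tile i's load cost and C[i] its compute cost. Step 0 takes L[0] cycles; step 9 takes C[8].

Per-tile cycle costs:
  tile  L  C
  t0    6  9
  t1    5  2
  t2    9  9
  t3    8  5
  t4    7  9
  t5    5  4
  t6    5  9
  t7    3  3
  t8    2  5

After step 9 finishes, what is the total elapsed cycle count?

end_cycle[9] = 71

step 0: L[0]=6 → dur=6, Σ=6 | A=load:t0 B=idle [load-only]
step 1: L[1]=5 C[0]=9 → dur=9, Σ=15 | A=compute:t0 B=load:t1 [compute-bound]
step 2: L[2]=9 C[1]=2 → dur=9, Σ=24 | A=load:t2 B=compute:t1 [load-bound]
step 3: L[3]=8 C[2]=9 → dur=9, Σ=33 | A=compute:t2 B=load:t3 [compute-bound]
step 4: L[4]=7 C[3]=5 → dur=7, Σ=40 | A=load:t4 B=compute:t3 [load-bound]
step 5: L[5]=5 C[4]=9 → dur=9, Σ=49 | A=compute:t4 B=load:t5 [compute-bound]
step 6: L[6]=5 C[5]=4 → dur=5, Σ=54 | A=load:t6 B=compute:t5 [load-bound]
step 7: L[7]=3 C[6]=9 → dur=9, Σ=63 | A=compute:t6 B=load:t7 [compute-bound]
step 8: L[8]=2 C[7]=3 → dur=3, Σ=66 | A=load:t8 B=compute:t7 [compute-bound]
step 9: C[8]=5 → dur=5, Σ=71 | A=compute:t8 B=idle [compute-only]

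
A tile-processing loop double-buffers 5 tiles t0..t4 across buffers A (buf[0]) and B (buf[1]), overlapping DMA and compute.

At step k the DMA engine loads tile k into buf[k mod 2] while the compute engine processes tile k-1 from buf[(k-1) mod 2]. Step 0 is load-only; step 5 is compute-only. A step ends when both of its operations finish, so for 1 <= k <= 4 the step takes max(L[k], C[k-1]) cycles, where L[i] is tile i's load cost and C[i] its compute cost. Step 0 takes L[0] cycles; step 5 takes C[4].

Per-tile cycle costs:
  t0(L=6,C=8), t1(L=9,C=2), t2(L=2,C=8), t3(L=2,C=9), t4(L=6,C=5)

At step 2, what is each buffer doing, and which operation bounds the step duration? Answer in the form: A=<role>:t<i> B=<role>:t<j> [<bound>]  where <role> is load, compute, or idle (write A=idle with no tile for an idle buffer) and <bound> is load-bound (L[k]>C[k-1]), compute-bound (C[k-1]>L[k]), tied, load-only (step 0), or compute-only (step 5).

  0. 6=6c; end=6; A:t0 B:-
  1. max(9,8)=9c; end=15; A:t0 B:t1
  2. max(2,2)=2c; end=17; A:t2 B:t1
  3. max(2,8)=8c; end=25; A:t2 B:t3
  4. max(6,9)=9c; end=34; A:t4 B:t3
  5. 5=5c; end=39; A:t4 B:t3

step 2: A=load:t2 B=compute:t1 [tied]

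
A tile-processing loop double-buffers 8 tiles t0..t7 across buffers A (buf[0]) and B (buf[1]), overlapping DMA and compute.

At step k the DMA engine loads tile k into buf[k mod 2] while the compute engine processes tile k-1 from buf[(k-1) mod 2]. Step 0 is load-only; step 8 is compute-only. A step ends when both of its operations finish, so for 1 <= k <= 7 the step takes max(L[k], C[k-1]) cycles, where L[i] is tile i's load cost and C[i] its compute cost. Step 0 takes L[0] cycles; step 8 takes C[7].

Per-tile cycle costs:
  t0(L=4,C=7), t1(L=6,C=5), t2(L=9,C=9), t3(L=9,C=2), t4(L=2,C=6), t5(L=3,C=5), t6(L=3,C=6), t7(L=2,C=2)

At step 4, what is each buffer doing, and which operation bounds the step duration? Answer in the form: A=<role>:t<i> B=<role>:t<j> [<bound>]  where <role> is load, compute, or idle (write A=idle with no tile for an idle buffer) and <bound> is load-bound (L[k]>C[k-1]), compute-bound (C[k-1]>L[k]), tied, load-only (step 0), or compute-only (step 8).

step 4: A=load:t4 B=compute:t3 [tied]

k=0 load=t0/4c comp=- wait=4 total=4
k=1 load=t1/6c comp=t0/7c wait=7 total=11
k=2 load=t2/9c comp=t1/5c wait=9 total=20
k=3 load=t3/9c comp=t2/9c wait=9 total=29
k=4 load=t4/2c comp=t3/2c wait=2 total=31
k=5 load=t5/3c comp=t4/6c wait=6 total=37
k=6 load=t6/3c comp=t5/5c wait=5 total=42
k=7 load=t7/2c comp=t6/6c wait=6 total=48
k=8 load=- comp=t7/2c wait=2 total=50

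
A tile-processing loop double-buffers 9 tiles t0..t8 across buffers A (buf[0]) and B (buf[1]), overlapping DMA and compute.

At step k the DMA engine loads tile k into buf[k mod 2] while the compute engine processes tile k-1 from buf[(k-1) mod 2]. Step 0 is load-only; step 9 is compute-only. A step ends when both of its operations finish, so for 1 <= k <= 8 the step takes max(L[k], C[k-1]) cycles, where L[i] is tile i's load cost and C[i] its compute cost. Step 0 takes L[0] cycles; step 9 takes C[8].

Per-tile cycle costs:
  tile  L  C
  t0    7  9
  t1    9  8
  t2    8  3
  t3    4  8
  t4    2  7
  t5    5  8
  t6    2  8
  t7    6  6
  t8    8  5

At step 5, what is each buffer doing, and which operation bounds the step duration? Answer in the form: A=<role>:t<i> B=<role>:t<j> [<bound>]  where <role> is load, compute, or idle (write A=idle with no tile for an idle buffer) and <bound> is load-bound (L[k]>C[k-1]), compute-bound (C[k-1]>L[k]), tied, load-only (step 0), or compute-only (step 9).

[0] DMA t0→A (7c) ∥ CU idle ⇒ 7c, clock 7
[1] DMA t1→B (9c) ∥ CU A:t0 (9c) ⇒ 9c, clock 16
[2] DMA t2→A (8c) ∥ CU B:t1 (8c) ⇒ 8c, clock 24
[3] DMA t3→B (4c) ∥ CU A:t2 (3c) ⇒ 4c, clock 28
[4] DMA t4→A (2c) ∥ CU B:t3 (8c) ⇒ 8c, clock 36
[5] DMA t5→B (5c) ∥ CU A:t4 (7c) ⇒ 7c, clock 43
[6] DMA t6→A (2c) ∥ CU B:t5 (8c) ⇒ 8c, clock 51
[7] DMA t7→B (6c) ∥ CU A:t6 (8c) ⇒ 8c, clock 59
[8] DMA t8→A (8c) ∥ CU B:t7 (6c) ⇒ 8c, clock 67
[9] DMA idle ∥ CU A:t8 (5c) ⇒ 5c, clock 72

step 5: A=compute:t4 B=load:t5 [compute-bound]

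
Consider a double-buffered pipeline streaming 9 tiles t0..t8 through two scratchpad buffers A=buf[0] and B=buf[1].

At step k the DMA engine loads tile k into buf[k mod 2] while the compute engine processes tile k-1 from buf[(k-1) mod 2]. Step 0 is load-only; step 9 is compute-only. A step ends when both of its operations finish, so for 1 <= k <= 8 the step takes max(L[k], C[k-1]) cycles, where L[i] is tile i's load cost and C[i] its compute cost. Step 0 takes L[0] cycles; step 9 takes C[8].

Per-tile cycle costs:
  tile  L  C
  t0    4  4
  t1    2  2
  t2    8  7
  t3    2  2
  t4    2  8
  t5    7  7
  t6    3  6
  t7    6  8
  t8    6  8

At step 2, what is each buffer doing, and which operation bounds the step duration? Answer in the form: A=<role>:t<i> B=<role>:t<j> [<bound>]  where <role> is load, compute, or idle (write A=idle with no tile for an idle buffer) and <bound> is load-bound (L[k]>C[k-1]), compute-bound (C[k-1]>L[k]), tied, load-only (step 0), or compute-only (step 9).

step 2: A=load:t2 B=compute:t1 [load-bound]

  0. 4=4c; end=4; A:t0 B:-
  1. max(2,4)=4c; end=8; A:t0 B:t1
  2. max(8,2)=8c; end=16; A:t2 B:t1
  3. max(2,7)=7c; end=23; A:t2 B:t3
  4. max(2,2)=2c; end=25; A:t4 B:t3
  5. max(7,8)=8c; end=33; A:t4 B:t5
  6. max(3,7)=7c; end=40; A:t6 B:t5
  7. max(6,6)=6c; end=46; A:t6 B:t7
  8. max(6,8)=8c; end=54; A:t8 B:t7
  9. 8=8c; end=62; A:t8 B:t7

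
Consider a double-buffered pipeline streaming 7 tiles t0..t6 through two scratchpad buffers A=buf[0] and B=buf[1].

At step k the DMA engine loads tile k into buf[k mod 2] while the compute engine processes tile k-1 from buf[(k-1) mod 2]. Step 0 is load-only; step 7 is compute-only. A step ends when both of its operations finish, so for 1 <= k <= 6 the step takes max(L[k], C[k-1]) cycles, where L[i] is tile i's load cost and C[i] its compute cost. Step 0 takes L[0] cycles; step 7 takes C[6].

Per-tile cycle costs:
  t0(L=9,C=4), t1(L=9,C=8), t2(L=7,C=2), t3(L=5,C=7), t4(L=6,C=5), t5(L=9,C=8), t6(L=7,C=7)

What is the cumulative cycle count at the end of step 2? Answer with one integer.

end_cycle[2] = 26

[0] DMA t0→A (9c) ∥ CU idle ⇒ 9c, clock 9
[1] DMA t1→B (9c) ∥ CU A:t0 (4c) ⇒ 9c, clock 18
[2] DMA t2→A (7c) ∥ CU B:t1 (8c) ⇒ 8c, clock 26
[3] DMA t3→B (5c) ∥ CU A:t2 (2c) ⇒ 5c, clock 31
[4] DMA t4→A (6c) ∥ CU B:t3 (7c) ⇒ 7c, clock 38
[5] DMA t5→B (9c) ∥ CU A:t4 (5c) ⇒ 9c, clock 47
[6] DMA t6→A (7c) ∥ CU B:t5 (8c) ⇒ 8c, clock 55
[7] DMA idle ∥ CU A:t6 (7c) ⇒ 7c, clock 62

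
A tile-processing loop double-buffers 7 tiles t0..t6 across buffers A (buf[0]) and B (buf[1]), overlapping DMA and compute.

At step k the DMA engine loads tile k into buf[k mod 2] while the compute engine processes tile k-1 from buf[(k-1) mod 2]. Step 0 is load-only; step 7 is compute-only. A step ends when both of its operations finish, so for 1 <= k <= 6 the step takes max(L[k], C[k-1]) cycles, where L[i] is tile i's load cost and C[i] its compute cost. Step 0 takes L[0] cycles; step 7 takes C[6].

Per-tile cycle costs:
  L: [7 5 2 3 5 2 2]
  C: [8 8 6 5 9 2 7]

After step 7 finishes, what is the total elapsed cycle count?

end_cycle[7] = 52

  0. 7=7c; end=7; A:t0 B:-
  1. max(5,8)=8c; end=15; A:t0 B:t1
  2. max(2,8)=8c; end=23; A:t2 B:t1
  3. max(3,6)=6c; end=29; A:t2 B:t3
  4. max(5,5)=5c; end=34; A:t4 B:t3
  5. max(2,9)=9c; end=43; A:t4 B:t5
  6. max(2,2)=2c; end=45; A:t6 B:t5
  7. 7=7c; end=52; A:t6 B:t5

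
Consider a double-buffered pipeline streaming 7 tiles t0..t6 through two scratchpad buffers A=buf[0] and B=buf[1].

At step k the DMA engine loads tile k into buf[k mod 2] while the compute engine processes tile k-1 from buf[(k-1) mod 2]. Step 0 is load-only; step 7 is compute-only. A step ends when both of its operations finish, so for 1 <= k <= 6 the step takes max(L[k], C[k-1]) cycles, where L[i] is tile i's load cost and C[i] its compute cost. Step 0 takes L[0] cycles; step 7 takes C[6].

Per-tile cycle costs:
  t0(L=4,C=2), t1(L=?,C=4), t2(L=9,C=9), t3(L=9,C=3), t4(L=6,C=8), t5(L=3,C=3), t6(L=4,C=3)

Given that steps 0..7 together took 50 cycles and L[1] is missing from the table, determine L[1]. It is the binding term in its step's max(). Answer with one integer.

step 0 → dur = L[0]=4 = 4
step 1 → dur = max(L[1]=?, C[0]=2) = L[1]  (unknown; binding)
step 2 → dur = max(L[2]=9, C[1]=4) = 9
step 3 → dur = max(L[3]=9, C[2]=9) = 9
step 4 → dur = max(L[4]=6, C[3]=3) = 6
step 5 → dur = max(L[5]=3, C[4]=8) = 8
step 6 → dur = max(L[6]=4, C[5]=3) = 4
step 7 → dur = C[6]=3 = 3
sum of known step durations = 43
dur[1] = total - known = 50 - 43 = 7
L[1] is the binding max in step 1, so L[1] = dur[1] = 7

L[1] = 7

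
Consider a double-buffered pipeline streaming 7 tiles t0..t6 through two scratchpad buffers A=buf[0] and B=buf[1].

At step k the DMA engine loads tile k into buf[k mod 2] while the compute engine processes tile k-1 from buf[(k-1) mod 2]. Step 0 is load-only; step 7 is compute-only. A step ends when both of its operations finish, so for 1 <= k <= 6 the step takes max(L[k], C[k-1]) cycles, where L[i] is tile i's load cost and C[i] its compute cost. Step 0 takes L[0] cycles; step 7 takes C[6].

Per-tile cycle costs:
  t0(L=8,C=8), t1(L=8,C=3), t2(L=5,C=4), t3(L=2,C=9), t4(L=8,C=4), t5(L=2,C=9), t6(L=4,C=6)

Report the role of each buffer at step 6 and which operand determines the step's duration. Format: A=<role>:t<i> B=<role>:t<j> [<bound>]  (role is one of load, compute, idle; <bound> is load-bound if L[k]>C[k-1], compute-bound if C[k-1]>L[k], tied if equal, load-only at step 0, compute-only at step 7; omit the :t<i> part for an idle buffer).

  0. 8=8c; end=8; A:t0 B:-
  1. max(8,8)=8c; end=16; A:t0 B:t1
  2. max(5,3)=5c; end=21; A:t2 B:t1
  3. max(2,4)=4c; end=25; A:t2 B:t3
  4. max(8,9)=9c; end=34; A:t4 B:t3
  5. max(2,4)=4c; end=38; A:t4 B:t5
  6. max(4,9)=9c; end=47; A:t6 B:t5
  7. 6=6c; end=53; A:t6 B:t5

step 6: A=load:t6 B=compute:t5 [compute-bound]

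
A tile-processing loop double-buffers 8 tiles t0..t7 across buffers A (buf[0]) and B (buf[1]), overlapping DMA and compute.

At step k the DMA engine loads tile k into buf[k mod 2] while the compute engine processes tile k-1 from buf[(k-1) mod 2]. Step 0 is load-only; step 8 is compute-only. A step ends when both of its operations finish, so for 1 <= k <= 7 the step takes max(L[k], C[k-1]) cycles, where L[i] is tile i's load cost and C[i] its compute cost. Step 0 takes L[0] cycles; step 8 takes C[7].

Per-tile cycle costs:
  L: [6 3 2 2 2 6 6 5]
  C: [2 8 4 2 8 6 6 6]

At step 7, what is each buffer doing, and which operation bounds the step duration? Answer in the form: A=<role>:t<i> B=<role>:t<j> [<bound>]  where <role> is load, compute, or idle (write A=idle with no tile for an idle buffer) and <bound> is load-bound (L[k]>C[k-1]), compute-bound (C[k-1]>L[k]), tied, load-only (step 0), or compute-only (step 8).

step 7: A=compute:t6 B=load:t7 [compute-bound]

[0] DMA t0→A (6c) ∥ CU idle ⇒ 6c, clock 6
[1] DMA t1→B (3c) ∥ CU A:t0 (2c) ⇒ 3c, clock 9
[2] DMA t2→A (2c) ∥ CU B:t1 (8c) ⇒ 8c, clock 17
[3] DMA t3→B (2c) ∥ CU A:t2 (4c) ⇒ 4c, clock 21
[4] DMA t4→A (2c) ∥ CU B:t3 (2c) ⇒ 2c, clock 23
[5] DMA t5→B (6c) ∥ CU A:t4 (8c) ⇒ 8c, clock 31
[6] DMA t6→A (6c) ∥ CU B:t5 (6c) ⇒ 6c, clock 37
[7] DMA t7→B (5c) ∥ CU A:t6 (6c) ⇒ 6c, clock 43
[8] DMA idle ∥ CU B:t7 (6c) ⇒ 6c, clock 49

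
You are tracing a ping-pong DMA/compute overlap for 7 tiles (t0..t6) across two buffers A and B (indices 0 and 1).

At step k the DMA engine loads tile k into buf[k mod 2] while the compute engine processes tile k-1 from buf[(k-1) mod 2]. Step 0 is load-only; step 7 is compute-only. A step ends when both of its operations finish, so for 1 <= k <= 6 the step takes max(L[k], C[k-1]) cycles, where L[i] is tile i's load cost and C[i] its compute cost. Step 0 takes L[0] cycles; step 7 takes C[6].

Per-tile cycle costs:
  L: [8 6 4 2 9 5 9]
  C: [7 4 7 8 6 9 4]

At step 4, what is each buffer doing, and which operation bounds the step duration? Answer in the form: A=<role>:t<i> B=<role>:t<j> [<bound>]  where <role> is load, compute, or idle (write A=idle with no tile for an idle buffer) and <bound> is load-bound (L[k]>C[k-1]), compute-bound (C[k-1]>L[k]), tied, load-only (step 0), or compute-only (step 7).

step 4: A=load:t4 B=compute:t3 [load-bound]

[0] DMA t0→A (8c) ∥ CU idle ⇒ 8c, clock 8
[1] DMA t1→B (6c) ∥ CU A:t0 (7c) ⇒ 7c, clock 15
[2] DMA t2→A (4c) ∥ CU B:t1 (4c) ⇒ 4c, clock 19
[3] DMA t3→B (2c) ∥ CU A:t2 (7c) ⇒ 7c, clock 26
[4] DMA t4→A (9c) ∥ CU B:t3 (8c) ⇒ 9c, clock 35
[5] DMA t5→B (5c) ∥ CU A:t4 (6c) ⇒ 6c, clock 41
[6] DMA t6→A (9c) ∥ CU B:t5 (9c) ⇒ 9c, clock 50
[7] DMA idle ∥ CU A:t6 (4c) ⇒ 4c, clock 54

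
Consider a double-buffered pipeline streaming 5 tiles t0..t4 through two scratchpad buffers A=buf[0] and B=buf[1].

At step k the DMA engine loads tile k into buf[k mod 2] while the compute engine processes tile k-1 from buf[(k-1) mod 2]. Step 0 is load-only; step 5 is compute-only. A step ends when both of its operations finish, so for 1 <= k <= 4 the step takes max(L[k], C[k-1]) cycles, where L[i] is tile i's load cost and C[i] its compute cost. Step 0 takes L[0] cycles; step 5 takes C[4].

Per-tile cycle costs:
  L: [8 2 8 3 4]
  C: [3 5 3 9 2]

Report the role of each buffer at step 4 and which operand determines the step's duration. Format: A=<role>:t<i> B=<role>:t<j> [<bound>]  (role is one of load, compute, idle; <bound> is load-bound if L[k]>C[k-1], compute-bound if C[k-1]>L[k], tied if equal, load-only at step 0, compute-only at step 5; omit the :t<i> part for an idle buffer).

[0] DMA t0→A (8c) ∥ CU idle ⇒ 8c, clock 8
[1] DMA t1→B (2c) ∥ CU A:t0 (3c) ⇒ 3c, clock 11
[2] DMA t2→A (8c) ∥ CU B:t1 (5c) ⇒ 8c, clock 19
[3] DMA t3→B (3c) ∥ CU A:t2 (3c) ⇒ 3c, clock 22
[4] DMA t4→A (4c) ∥ CU B:t3 (9c) ⇒ 9c, clock 31
[5] DMA idle ∥ CU A:t4 (2c) ⇒ 2c, clock 33

step 4: A=load:t4 B=compute:t3 [compute-bound]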